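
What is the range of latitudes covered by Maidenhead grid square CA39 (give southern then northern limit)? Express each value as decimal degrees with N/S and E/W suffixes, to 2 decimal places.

Field C=2, A=0: +2·20° lon, +0·10° lat → SW at lon -140°, lat -90°.
Square 3, 9: +3·2° lon, +9·1° lat → SW at lon -134°, lat -81°.
Cell spans 2° lon × 1° lat.
south 81.00° S, north 80.00° S.

81.00° S, 80.00° S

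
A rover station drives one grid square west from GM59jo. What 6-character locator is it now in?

Longitude subsquare j = 9; −1 → 8 = i.
The latitude characters are unchanged.

GM59io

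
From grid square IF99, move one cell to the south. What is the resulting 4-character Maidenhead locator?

Latitude square 9; −1 → 8.
The longitude characters are unchanged.

IF98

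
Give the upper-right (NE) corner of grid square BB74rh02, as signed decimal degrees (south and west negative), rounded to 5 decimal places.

Field B=1, B=1: +1·20° lon, +1·10° lat → SW at lon -160°, lat -80°.
Square 7, 4: +7·2° lon, +4·1° lat → SW at lon -146°, lat -76°.
Subsquare r=17, h=7: +17·0.0833333° lon, +7·0.0416667° lat → SW at lon -144.583°, lat -75.7083°.
Extended square 0, 2: +0·0.00833333° lon, +2·0.00416667° lat → SW at lon -144.583°, lat -75.7°.
Cell spans 0.00833333° lon × 0.00416667° lat. NE corner is SW corner plus one full cell.
latitude -75.69583, longitude -144.57500.

-75.69583, -144.57500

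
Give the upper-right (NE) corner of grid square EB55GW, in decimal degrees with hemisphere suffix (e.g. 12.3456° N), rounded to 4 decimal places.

Field E=4, B=1: +4·20° lon, +1·10° lat → SW at lon -100°, lat -80°.
Square 5, 5: +5·2° lon, +5·1° lat → SW at lon -90°, lat -75°.
Subsquare g=6, w=22: +6·0.0833333° lon, +22·0.0416667° lat → SW at lon -89.5°, lat -74.0833°.
Cell spans 0.0833333° lon × 0.0416667° lat. NE corner is SW corner plus one full cell.
latitude 74.0417° S, longitude 89.4167° W.

74.0417° S, 89.4167° W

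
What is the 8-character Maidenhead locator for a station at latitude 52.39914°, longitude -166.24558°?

Offset from 180°W / 90°S: lon 13.75442°, lat 142.39914°.
Field (20°×10°, letters A–R): 13.75442/20 → 0 → A, 142.39914/10 → 14 → O; chars AO.
Square (2°×1°, digits 0–9): 13.75442/2 → 6, 2.39914/1 → 2; chars 62.
Subsquare (5′×2.5′, letters a–x): 1.75442/0.0833333 → 21 → v, 0.39914/0.0416667 → 9 → j; chars vj.
Extended square (30″×15″, digits 0–9): 0.00442/0.00833333 → 0, 0.02414/0.00416667 → 5; chars 05.

AO62vj05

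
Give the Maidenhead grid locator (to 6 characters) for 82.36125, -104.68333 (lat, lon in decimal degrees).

DR72pi

Offset from 180°W / 90°S: lon 75.3167°, lat 172.3612°.
Field (20°×10°, letters A–R): lon ⌊75.3167/20⌋ = 3 → D; lat ⌊172.3612/10⌋ = 17 → R.
Square (2°×1°, digits 0–9): lon ⌊15.3167/2⌋ = 7; lat ⌊2.3612/1⌋ = 2.
Subsquare (5′×2.5′, letters a–x): lon ⌊1.3167/0.0833333⌋ = 15 → p; lat ⌊0.3612/0.0416667⌋ = 8 → i.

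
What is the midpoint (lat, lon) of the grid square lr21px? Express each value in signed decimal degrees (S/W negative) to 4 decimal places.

Field L=11, R=17: +11·20° lon, +17·10° lat → SW at lon 40°, lat 80°.
Square 2, 1: +2·2° lon, +1·1° lat → SW at lon 44°, lat 81°.
Subsquare p=15, x=23: +15·0.0833333° lon, +23·0.0416667° lat → SW at lon 45.25°, lat 81.9583°.
Cell spans 0.0833333° lon × 0.0416667° lat. Centre is SW corner plus half of each.
latitude 81.9792, longitude 45.2917.

81.9792, 45.2917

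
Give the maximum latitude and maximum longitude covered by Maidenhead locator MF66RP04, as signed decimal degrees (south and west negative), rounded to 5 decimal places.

-33.35417, 73.42500

Field M=12, F=5: +12·20° lon, +5·10° lat → SW at lon 60°, lat -40°.
Square 6, 6: +6·2° lon, +6·1° lat → SW at lon 72°, lat -34°.
Subsquare r=17, p=15: +17·0.0833333° lon, +15·0.0416667° lat → SW at lon 73.4167°, lat -33.375°.
Extended square 0, 4: +0·0.00833333° lon, +4·0.00416667° lat → SW at lon 73.4167°, lat -33.3583°.
Cell spans 0.00833333° lon × 0.00416667° lat. NE corner is SW corner plus one full cell.
latitude -33.35417, longitude 73.42500.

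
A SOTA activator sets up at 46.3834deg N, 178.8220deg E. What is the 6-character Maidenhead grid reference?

RN96jj

Add 180° to longitude and 90° to latitude: 358.8220, 136.3834.
Field: 358.8220/20 → 17 → R, 136.3834/10 → 13 → N; chars RN.
Square: 18.8220/2 → 9, 6.3834/1 → 6; chars 96.
Subsquare: 0.8220/0.0833333 → 9 → j, 0.3834/0.0416667 → 9 → j; chars jj.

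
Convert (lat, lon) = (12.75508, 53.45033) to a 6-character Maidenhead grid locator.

Add 180° to longitude and 90° to latitude: 233.4503, 102.7551.
Field (20°×10°, letters A–R): 233.4503/20 → 11 → L, 102.7551/10 → 10 → K; chars LK.
Square (2°×1°, digits 0–9): 13.4503/2 → 6, 2.7551/1 → 2; chars 62.
Subsquare (5′×2.5′, letters a–x): 1.4503/0.0833333 → 17 → r, 0.7551/0.0416667 → 18 → s; chars rs.

LK62rs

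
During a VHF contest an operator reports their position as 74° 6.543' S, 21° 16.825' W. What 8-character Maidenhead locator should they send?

HB95iv63

Add 180° to longitude and 90° to latitude: 158.71958, 15.89095.
Field: 158.71958/20 → 7 → H, 15.89095/10 → 1 → B; chars HB.
Square: 18.71958/2 → 9, 5.89095/1 → 5; chars 95.
Subsquare: 0.71958/0.0833333 → 8 → i, 0.89095/0.0416667 → 21 → v; chars iv.
Extended square: 0.05292/0.00833333 → 6, 0.01595/0.00416667 → 3; chars 63.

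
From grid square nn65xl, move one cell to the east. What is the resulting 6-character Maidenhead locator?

NN75al

Longitude subsquare x = 23; +1 → 24, wraps to 0 = a, carry into square.
Longitude square 6; +1 → 7.
The latitude characters are unchanged.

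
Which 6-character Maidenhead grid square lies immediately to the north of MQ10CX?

MQ11ca

Latitude subsquare x = 23; +1 → 24, wraps to 0 = a, carry into square.
Latitude square 0; +1 → 1.
The longitude characters are unchanged.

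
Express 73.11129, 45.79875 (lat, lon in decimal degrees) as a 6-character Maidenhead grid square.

LQ23vc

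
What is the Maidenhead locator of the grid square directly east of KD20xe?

Longitude subsquare x = 23; +1 → 24, wraps to 0 = a, carry into square.
Longitude square 2; +1 → 3.
The latitude characters are unchanged.

KD30ae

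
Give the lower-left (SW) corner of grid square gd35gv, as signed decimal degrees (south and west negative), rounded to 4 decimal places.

-54.1250, -53.5000

Field G=6, D=3: +6·20° lon, +3·10° lat → SW at lon -60°, lat -60°.
Square 3, 5: +3·2° lon, +5·1° lat → SW at lon -54°, lat -55°.
Subsquare g=6, v=21: +6·0.0833333° lon, +21·0.0416667° lat → SW at lon -53.5°, lat -54.125°.
latitude -54.1250, longitude -53.5000.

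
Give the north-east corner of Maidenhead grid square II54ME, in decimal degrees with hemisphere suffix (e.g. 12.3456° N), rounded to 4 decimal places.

Field I=8, I=8: +8·20° lon, +8·10° lat → SW at lon -20°, lat -10°.
Square 5, 4: +5·2° lon, +4·1° lat → SW at lon -10°, lat -6°.
Subsquare m=12, e=4: +12·0.0833333° lon, +4·0.0416667° lat → SW at lon -9°, lat -5.83333°.
Cell spans 0.0833333° lon × 0.0416667° lat. NE corner is SW corner plus one full cell.
latitude 5.7917° S, longitude 8.9167° W.

5.7917° S, 8.9167° W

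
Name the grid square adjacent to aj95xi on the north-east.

BJ05aj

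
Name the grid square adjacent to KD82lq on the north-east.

KD82mr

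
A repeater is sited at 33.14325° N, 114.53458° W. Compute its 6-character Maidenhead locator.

Offset from 180°W / 90°S: lon 65.4654°, lat 123.1432°.
Field: 65.4654/20 → 3 → D, 123.1432/10 → 12 → M; chars DM.
Square: 5.4654/2 → 2, 3.1432/1 → 3; chars 23.
Subsquare: 1.4654/0.0833333 → 17 → r, 0.1432/0.0416667 → 3 → d; chars rd.

DM23rd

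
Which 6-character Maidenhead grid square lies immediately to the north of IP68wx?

IP69wa

Latitude subsquare x = 23; +1 → 24, wraps to 0 = a, carry into square.
Latitude square 8; +1 → 9.
The longitude characters are unchanged.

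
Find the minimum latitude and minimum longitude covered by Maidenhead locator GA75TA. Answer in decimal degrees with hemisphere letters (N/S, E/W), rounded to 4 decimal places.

Field G=6, A=0: +6·20° lon, +0·10° lat → SW at lon -60°, lat -90°.
Square 7, 5: +7·2° lon, +5·1° lat → SW at lon -46°, lat -85°.
Subsquare t=19, a=0: +19·0.0833333° lon, +0·0.0416667° lat → SW at lon -44.4167°, lat -85°.
latitude 85.0000° S, longitude 44.4167° W.

85.0000° S, 44.4167° W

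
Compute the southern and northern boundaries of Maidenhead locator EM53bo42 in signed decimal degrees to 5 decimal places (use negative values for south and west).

Field E=4, M=12: +4·20° lon, +12·10° lat → SW at lon -100°, lat 30°.
Square 5, 3: +5·2° lon, +3·1° lat → SW at lon -90°, lat 33°.
Subsquare b=1, o=14: +1·0.0833333° lon, +14·0.0416667° lat → SW at lon -89.9167°, lat 33.5833°.
Extended square 4, 2: +4·0.00833333° lon, +2·0.00416667° lat → SW at lon -89.8833°, lat 33.5917°.
Cell spans 0.00833333° lon × 0.00416667° lat.
south 33.59167, north 33.59583.

33.59167, 33.59583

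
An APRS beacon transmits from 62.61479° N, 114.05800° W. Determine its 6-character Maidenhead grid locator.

DP22xo

Add 180° to longitude and 90° to latitude: 65.9420, 152.6148.
Field: 65.9420/20 → 3 → D, 152.6148/10 → 15 → P; chars DP.
Square: 5.9420/2 → 2, 2.6148/1 → 2; chars 22.
Subsquare: 1.9420/0.0833333 → 23 → x, 0.6148/0.0416667 → 14 → o; chars xo.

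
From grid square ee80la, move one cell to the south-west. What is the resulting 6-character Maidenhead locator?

ED89kx

Longitude subsquare l = 11; −1 → 10 = k.
Latitude subsquare a = 0; −1 → -1, wraps to 23 = x, carry into square.
Latitude square 0; −1 → -1, wraps to 9, carry into field.
Latitude field E = 4; −1 → 3 = D.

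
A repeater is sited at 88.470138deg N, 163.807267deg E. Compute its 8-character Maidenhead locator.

RR18vl62

Shift to the Maidenhead origin (180°W, 90°S): lon 343.80727, lat 178.47014.
Field (20°×10°, letters A–R): 343.80727/20 → 17 → R, 178.47014/10 → 17 → R; chars RR.
Square (2°×1°, digits 0–9): 3.80727/2 → 1, 8.47014/1 → 8; chars 18.
Subsquare (5′×2.5′, letters a–x): 1.80727/0.0833333 → 21 → v, 0.47014/0.0416667 → 11 → l; chars vl.
Extended square (30″×15″, digits 0–9): 0.05727/0.00833333 → 6, 0.01180/0.00416667 → 2; chars 62.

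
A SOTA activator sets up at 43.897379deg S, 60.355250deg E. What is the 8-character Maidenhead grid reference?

ME06ec24

Offset from 180°W / 90°S: lon 240.35525°, lat 46.10262°.
Field: lon ⌊240.35525/20⌋ = 12 → M; lat ⌊46.10262/10⌋ = 4 → E.
Square: lon ⌊0.35525/2⌋ = 0; lat ⌊6.10262/1⌋ = 6.
Subsquare: lon ⌊0.35525/0.0833333⌋ = 4 → e; lat ⌊0.10262/0.0416667⌋ = 2 → c.
Extended square: lon ⌊0.02192/0.00833333⌋ = 2; lat ⌊0.01929/0.00416667⌋ = 4.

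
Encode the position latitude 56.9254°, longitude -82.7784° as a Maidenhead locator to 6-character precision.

EO86ow

Add 180° to longitude and 90° to latitude: 97.2216, 146.9254.
Field: lon ⌊97.2216/20⌋ = 4 → E; lat ⌊146.9254/10⌋ = 14 → O.
Square: lon ⌊17.2216/2⌋ = 8; lat ⌊6.9254/1⌋ = 6.
Subsquare: lon ⌊1.2216/0.0833333⌋ = 14 → o; lat ⌊0.9254/0.0416667⌋ = 22 → w.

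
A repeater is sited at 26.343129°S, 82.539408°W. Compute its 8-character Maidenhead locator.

EG83rp57

Add 180° to longitude and 90° to latitude: 97.46059, 63.65687.
Field: lon ⌊97.46059/20⌋ = 4 → E; lat ⌊63.65687/10⌋ = 6 → G.
Square: lon ⌊17.46059/2⌋ = 8; lat ⌊3.65687/1⌋ = 3.
Subsquare: lon ⌊1.46059/0.0833333⌋ = 17 → r; lat ⌊0.65687/0.0416667⌋ = 15 → p.
Extended square: lon ⌊0.04393/0.00833333⌋ = 5; lat ⌊0.03187/0.00416667⌋ = 7.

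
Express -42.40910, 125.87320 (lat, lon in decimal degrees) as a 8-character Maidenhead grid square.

PE27wo41

Add 180° to longitude and 90° to latitude: 305.87320, 47.59090.
Field: 305.87320/20 → 15 → P, 47.59090/10 → 4 → E; chars PE.
Square: 5.87320/2 → 2, 7.59090/1 → 7; chars 27.
Subsquare: 1.87320/0.0833333 → 22 → w, 0.59090/0.0416667 → 14 → o; chars wo.
Extended square: 0.03987/0.00833333 → 4, 0.00757/0.00416667 → 1; chars 41.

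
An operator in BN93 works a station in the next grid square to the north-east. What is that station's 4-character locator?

Longitude square 9; +1 → 10, wraps to 0, carry into field.
Longitude field B = 1; +1 → 2 = C.
Latitude square 3; +1 → 4.

CN04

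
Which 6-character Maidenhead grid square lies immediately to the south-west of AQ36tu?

AQ36st

Longitude subsquare t = 19; −1 → 18 = s.
Latitude subsquare u = 20; −1 → 19 = t.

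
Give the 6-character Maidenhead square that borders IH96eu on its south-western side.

IH96dt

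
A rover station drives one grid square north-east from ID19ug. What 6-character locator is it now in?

Longitude subsquare u = 20; +1 → 21 = v.
Latitude subsquare g = 6; +1 → 7 = h.

ID19vh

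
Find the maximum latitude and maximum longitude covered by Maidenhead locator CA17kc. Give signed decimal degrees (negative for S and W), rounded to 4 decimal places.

Field C=2, A=0: +2·20° lon, +0·10° lat → SW at lon -140°, lat -90°.
Square 1, 7: +1·2° lon, +7·1° lat → SW at lon -138°, lat -83°.
Subsquare k=10, c=2: +10·0.0833333° lon, +2·0.0416667° lat → SW at lon -137.167°, lat -82.9167°.
Cell spans 0.0833333° lon × 0.0416667° lat. NE corner is SW corner plus one full cell.
latitude -82.8750, longitude -137.0833.

-82.8750, -137.0833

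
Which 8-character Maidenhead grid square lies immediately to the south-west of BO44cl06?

BO44bl95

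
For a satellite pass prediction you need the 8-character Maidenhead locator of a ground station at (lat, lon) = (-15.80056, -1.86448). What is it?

Add 180° to longitude and 90° to latitude: 178.13552, 74.19944.
Field: lon ⌊178.13552/20⌋ = 8 → I; lat ⌊74.19944/10⌋ = 7 → H.
Square: lon ⌊18.13552/2⌋ = 9; lat ⌊4.19944/1⌋ = 4.
Subsquare: lon ⌊0.13552/0.0833333⌋ = 1 → b; lat ⌊0.19944/0.0416667⌋ = 4 → e.
Extended square: lon ⌊0.05219/0.00833333⌋ = 6; lat ⌊0.03277/0.00416667⌋ = 7.

IH94be67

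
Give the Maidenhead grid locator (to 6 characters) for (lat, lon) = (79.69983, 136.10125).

PQ89bq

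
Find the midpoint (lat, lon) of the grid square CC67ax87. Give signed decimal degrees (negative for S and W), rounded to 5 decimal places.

-62.01042, -127.92917

Field C=2, C=2: +2·20° lon, +2·10° lat → SW at lon -140°, lat -70°.
Square 6, 7: +6·2° lon, +7·1° lat → SW at lon -128°, lat -63°.
Subsquare a=0, x=23: +0·0.0833333° lon, +23·0.0416667° lat → SW at lon -128°, lat -62.0417°.
Extended square 8, 7: +8·0.00833333° lon, +7·0.00416667° lat → SW at lon -127.933°, lat -62.0125°.
Cell spans 0.00833333° lon × 0.00416667° lat. Centre is SW corner plus half of each.
latitude -62.01042, longitude -127.92917.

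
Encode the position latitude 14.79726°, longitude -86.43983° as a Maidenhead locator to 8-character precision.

Offset from 180°W / 90°S: lon 93.56017°, lat 104.79726°.
Field: lon ⌊93.56017/20⌋ = 4 → E; lat ⌊104.79726/10⌋ = 10 → K.
Square: lon ⌊13.56017/2⌋ = 6; lat ⌊4.79726/1⌋ = 4.
Subsquare: lon ⌊1.56017/0.0833333⌋ = 18 → s; lat ⌊0.79726/0.0416667⌋ = 19 → t.
Extended square: lon ⌊0.06017/0.00833333⌋ = 7; lat ⌊0.00559/0.00416667⌋ = 1.

EK64st71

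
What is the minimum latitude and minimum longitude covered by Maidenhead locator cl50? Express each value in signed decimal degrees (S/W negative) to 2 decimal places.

20.00, -130.00

Field C=2, L=11: +2·20° lon, +11·10° lat → SW at lon -140°, lat 20°.
Square 5, 0: +5·2° lon, +0·1° lat → SW at lon -130°, lat 20°.
latitude 20.00, longitude -130.00.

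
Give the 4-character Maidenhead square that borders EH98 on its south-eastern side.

FH07

Longitude square 9; +1 → 10, wraps to 0, carry into field.
Longitude field E = 4; +1 → 5 = F.
Latitude square 8; −1 → 7.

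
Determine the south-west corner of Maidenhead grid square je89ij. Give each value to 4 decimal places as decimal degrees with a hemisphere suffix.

40.6250° S, 16.6667° E

Field J=9, E=4: +9·20° lon, +4·10° lat → SW at lon 0°, lat -50°.
Square 8, 9: +8·2° lon, +9·1° lat → SW at lon 16°, lat -41°.
Subsquare i=8, j=9: +8·0.0833333° lon, +9·0.0416667° lat → SW at lon 16.6667°, lat -40.625°.
latitude 40.6250° S, longitude 16.6667° E.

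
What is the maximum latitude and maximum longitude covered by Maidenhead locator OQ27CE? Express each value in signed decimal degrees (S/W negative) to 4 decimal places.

77.2083, 104.2500

Field O=14, Q=16: +14·20° lon, +16·10° lat → SW at lon 100°, lat 70°.
Square 2, 7: +2·2° lon, +7·1° lat → SW at lon 104°, lat 77°.
Subsquare c=2, e=4: +2·0.0833333° lon, +4·0.0416667° lat → SW at lon 104.167°, lat 77.1667°.
Cell spans 0.0833333° lon × 0.0416667° lat. NE corner is SW corner plus one full cell.
latitude 77.2083, longitude 104.2500.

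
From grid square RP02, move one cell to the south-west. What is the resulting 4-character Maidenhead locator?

Longitude square 0; −1 → -1, wraps to 9, carry into field.
Longitude field R = 17; −1 → 16 = Q.
Latitude square 2; −1 → 1.

QP91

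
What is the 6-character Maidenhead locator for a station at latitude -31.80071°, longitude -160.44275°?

AF98se

Add 180° to longitude and 90° to latitude: 19.5573, 58.1993.
Field: 19.5573/20 → 0 → A, 58.1993/10 → 5 → F; chars AF.
Square: 19.5573/2 → 9, 8.1993/1 → 8; chars 98.
Subsquare: 1.5573/0.0833333 → 18 → s, 0.1993/0.0416667 → 4 → e; chars se.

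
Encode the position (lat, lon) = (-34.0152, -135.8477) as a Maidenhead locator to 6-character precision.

CF25bx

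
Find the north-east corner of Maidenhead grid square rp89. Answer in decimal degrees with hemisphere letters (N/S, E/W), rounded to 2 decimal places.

70.00° N, 178.00° E

Field R=17, P=15: +17·20° lon, +15·10° lat → SW at lon 160°, lat 60°.
Square 8, 9: +8·2° lon, +9·1° lat → SW at lon 176°, lat 69°.
Cell spans 2° lon × 1° lat. NE corner is SW corner plus one full cell.
latitude 70.00° N, longitude 178.00° E.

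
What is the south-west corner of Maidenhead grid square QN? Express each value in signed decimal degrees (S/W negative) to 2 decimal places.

40.00, 140.00

Field Q=16, N=13: +16·20° lon, +13·10° lat → SW at lon 140°, lat 40°.
latitude 40.00, longitude 140.00.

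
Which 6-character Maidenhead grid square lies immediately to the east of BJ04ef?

BJ04ff

Longitude subsquare e = 4; +1 → 5 = f.
The latitude characters are unchanged.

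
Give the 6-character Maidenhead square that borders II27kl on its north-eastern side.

II27lm

Longitude subsquare k = 10; +1 → 11 = l.
Latitude subsquare l = 11; +1 → 12 = m.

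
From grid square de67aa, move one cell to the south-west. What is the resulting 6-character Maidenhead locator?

Longitude subsquare a = 0; −1 → -1, wraps to 23 = x, carry into square.
Longitude square 6; −1 → 5.
Latitude subsquare a = 0; −1 → -1, wraps to 23 = x, carry into square.
Latitude square 7; −1 → 6.

DE56xx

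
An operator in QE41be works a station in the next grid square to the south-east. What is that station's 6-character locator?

Longitude subsquare b = 1; +1 → 2 = c.
Latitude subsquare e = 4; −1 → 3 = d.

QE41cd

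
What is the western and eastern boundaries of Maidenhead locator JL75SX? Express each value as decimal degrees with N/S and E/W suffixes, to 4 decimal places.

Field J=9, L=11: +9·20° lon, +11·10° lat → SW at lon 0°, lat 20°.
Square 7, 5: +7·2° lon, +5·1° lat → SW at lon 14°, lat 25°.
Subsquare s=18, x=23: +18·0.0833333° lon, +23·0.0416667° lat → SW at lon 15.5°, lat 25.9583°.
Cell spans 0.0833333° lon × 0.0416667° lat.
west 15.5000° E, east 15.5833° E.

15.5000° E, 15.5833° E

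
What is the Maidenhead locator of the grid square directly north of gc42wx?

GC43wa

Latitude subsquare x = 23; +1 → 24, wraps to 0 = a, carry into square.
Latitude square 2; +1 → 3.
The longitude characters are unchanged.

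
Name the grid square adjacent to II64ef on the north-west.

Longitude subsquare e = 4; −1 → 3 = d.
Latitude subsquare f = 5; +1 → 6 = g.

II64dg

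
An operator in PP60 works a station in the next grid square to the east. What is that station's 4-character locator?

Longitude square 6; +1 → 7.
The latitude characters are unchanged.

PP70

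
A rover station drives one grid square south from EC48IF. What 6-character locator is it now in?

EC48ie

Latitude subsquare f = 5; −1 → 4 = e.
The longitude characters are unchanged.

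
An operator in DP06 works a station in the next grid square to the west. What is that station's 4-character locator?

Longitude square 0; −1 → -1, wraps to 9, carry into field.
Longitude field D = 3; −1 → 2 = C.
The latitude characters are unchanged.

CP96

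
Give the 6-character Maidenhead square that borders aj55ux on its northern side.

Latitude subsquare x = 23; +1 → 24, wraps to 0 = a, carry into square.
Latitude square 5; +1 → 6.
The longitude characters are unchanged.

AJ56ua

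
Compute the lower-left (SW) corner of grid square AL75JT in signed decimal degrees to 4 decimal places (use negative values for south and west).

25.7917, -165.2500

Field A=0, L=11: +0·20° lon, +11·10° lat → SW at lon -180°, lat 20°.
Square 7, 5: +7·2° lon, +5·1° lat → SW at lon -166°, lat 25°.
Subsquare j=9, t=19: +9·0.0833333° lon, +19·0.0416667° lat → SW at lon -165.25°, lat 25.7917°.
latitude 25.7917, longitude -165.2500.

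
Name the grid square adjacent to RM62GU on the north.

Latitude subsquare u = 20; +1 → 21 = v.
The longitude characters are unchanged.

RM62gv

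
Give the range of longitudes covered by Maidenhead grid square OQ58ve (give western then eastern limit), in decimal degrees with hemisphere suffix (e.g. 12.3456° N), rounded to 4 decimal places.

111.7500° E, 111.8333° E

Field O=14, Q=16: +14·20° lon, +16·10° lat → SW at lon 100°, lat 70°.
Square 5, 8: +5·2° lon, +8·1° lat → SW at lon 110°, lat 78°.
Subsquare v=21, e=4: +21·0.0833333° lon, +4·0.0416667° lat → SW at lon 111.75°, lat 78.1667°.
Cell spans 0.0833333° lon × 0.0416667° lat.
west 111.7500° E, east 111.8333° E.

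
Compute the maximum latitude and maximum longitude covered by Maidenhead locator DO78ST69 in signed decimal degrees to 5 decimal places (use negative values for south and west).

58.83333, -104.44167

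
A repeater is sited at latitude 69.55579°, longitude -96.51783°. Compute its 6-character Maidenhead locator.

Shift to the Maidenhead origin (180°W, 90°S): lon 83.4822, lat 159.5558.
Field (20°×10°, letters A–R): lon ⌊83.4822/20⌋ = 4 → E; lat ⌊159.5558/10⌋ = 15 → P.
Square (2°×1°, digits 0–9): lon ⌊3.4822/2⌋ = 1; lat ⌊9.5558/1⌋ = 9.
Subsquare (5′×2.5′, letters a–x): lon ⌊1.4822/0.0833333⌋ = 17 → r; lat ⌊0.5558/0.0416667⌋ = 13 → n.

EP19rn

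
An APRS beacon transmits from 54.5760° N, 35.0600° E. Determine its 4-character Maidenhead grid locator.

KO74

Offset from 180°W / 90°S: lon 215.06°, lat 144.58°.
Field: 215.06/20 → 10 → K, 144.58/10 → 14 → O; chars KO.
Square: 15.06/2 → 7, 4.58/1 → 4; chars 74.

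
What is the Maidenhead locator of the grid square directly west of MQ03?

LQ93

Longitude square 0; −1 → -1, wraps to 9, carry into field.
Longitude field M = 12; −1 → 11 = L.
The latitude characters are unchanged.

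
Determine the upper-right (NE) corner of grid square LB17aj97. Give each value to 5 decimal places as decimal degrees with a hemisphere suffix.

72.59167° S, 42.08333° E

Field L=11, B=1: +11·20° lon, +1·10° lat → SW at lon 40°, lat -80°.
Square 1, 7: +1·2° lon, +7·1° lat → SW at lon 42°, lat -73°.
Subsquare a=0, j=9: +0·0.0833333° lon, +9·0.0416667° lat → SW at lon 42°, lat -72.625°.
Extended square 9, 7: +9·0.00833333° lon, +7·0.00416667° lat → SW at lon 42.075°, lat -72.5958°.
Cell spans 0.00833333° lon × 0.00416667° lat. NE corner is SW corner plus one full cell.
latitude 72.59167° S, longitude 42.08333° E.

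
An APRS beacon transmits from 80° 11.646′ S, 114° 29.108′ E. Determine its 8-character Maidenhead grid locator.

OA79ft83

Shift to the Maidenhead origin (180°W, 90°S): lon 294.48513, lat 9.80590.
Field: 294.48513/20 → 14 → O, 9.80590/10 → 0 → A; chars OA.
Square: 14.48513/2 → 7, 9.80590/1 → 9; chars 79.
Subsquare: 0.48513/0.0833333 → 5 → f, 0.80590/0.0416667 → 19 → t; chars ft.
Extended square: 0.06847/0.00833333 → 8, 0.01423/0.00416667 → 3; chars 83.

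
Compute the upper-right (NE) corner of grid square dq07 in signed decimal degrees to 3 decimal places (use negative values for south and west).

Field D=3, Q=16: +3·20° lon, +16·10° lat → SW at lon -120°, lat 70°.
Square 0, 7: +0·2° lon, +7·1° lat → SW at lon -120°, lat 77°.
Cell spans 2° lon × 1° lat. NE corner is SW corner plus one full cell.
latitude 78.000, longitude -118.000.

78.000, -118.000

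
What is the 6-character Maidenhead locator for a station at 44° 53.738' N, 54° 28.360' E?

LN74fv

Offset from 180°W / 90°S: lon 234.4727°, lat 134.8956°.
Field (20°×10°, letters A–R): lon ⌊234.4727/20⌋ = 11 → L; lat ⌊134.8956/10⌋ = 13 → N.
Square (2°×1°, digits 0–9): lon ⌊14.4727/2⌋ = 7; lat ⌊4.8956/1⌋ = 4.
Subsquare (5′×2.5′, letters a–x): lon ⌊0.4727/0.0833333⌋ = 5 → f; lat ⌊0.8956/0.0416667⌋ = 21 → v.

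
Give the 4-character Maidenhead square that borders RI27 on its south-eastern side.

RI36

Longitude square 2; +1 → 3.
Latitude square 7; −1 → 6.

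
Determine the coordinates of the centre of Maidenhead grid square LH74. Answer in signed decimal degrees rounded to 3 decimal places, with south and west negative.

Field L=11, H=7: +11·20° lon, +7·10° lat → SW at lon 40°, lat -20°.
Square 7, 4: +7·2° lon, +4·1° lat → SW at lon 54°, lat -16°.
Cell spans 2° lon × 1° lat. Centre is SW corner plus half of each.
latitude -15.500, longitude 55.000.

-15.500, 55.000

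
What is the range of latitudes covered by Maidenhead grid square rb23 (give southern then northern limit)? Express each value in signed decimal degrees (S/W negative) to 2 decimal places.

Field R=17, B=1: +17·20° lon, +1·10° lat → SW at lon 160°, lat -80°.
Square 2, 3: +2·2° lon, +3·1° lat → SW at lon 164°, lat -77°.
Cell spans 2° lon × 1° lat.
south -77.00, north -76.00.

-77.00, -76.00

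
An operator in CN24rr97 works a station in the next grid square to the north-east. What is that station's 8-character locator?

Longitude extended square 9; +1 → 10, wraps to 0, carry into subsquare.
Longitude subsquare r = 17; +1 → 18 = s.
Latitude extended square 7; +1 → 8.

CN24sr08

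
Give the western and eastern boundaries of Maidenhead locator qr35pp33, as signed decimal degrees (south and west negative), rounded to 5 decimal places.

Field Q=16, R=17: +16·20° lon, +17·10° lat → SW at lon 140°, lat 80°.
Square 3, 5: +3·2° lon, +5·1° lat → SW at lon 146°, lat 85°.
Subsquare p=15, p=15: +15·0.0833333° lon, +15·0.0416667° lat → SW at lon 147.25°, lat 85.625°.
Extended square 3, 3: +3·0.00833333° lon, +3·0.00416667° lat → SW at lon 147.275°, lat 85.6375°.
Cell spans 0.00833333° lon × 0.00416667° lat.
west 147.27500, east 147.28333.

147.27500, 147.28333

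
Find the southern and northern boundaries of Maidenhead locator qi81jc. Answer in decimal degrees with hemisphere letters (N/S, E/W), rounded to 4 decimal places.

Field Q=16, I=8: +16·20° lon, +8·10° lat → SW at lon 140°, lat -10°.
Square 8, 1: +8·2° lon, +1·1° lat → SW at lon 156°, lat -9°.
Subsquare j=9, c=2: +9·0.0833333° lon, +2·0.0416667° lat → SW at lon 156.75°, lat -8.91667°.
Cell spans 0.0833333° lon × 0.0416667° lat.
south 8.9167° S, north 8.8750° S.

8.9167° S, 8.8750° S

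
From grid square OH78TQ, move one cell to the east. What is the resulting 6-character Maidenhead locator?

Longitude subsquare t = 19; +1 → 20 = u.
The latitude characters are unchanged.

OH78uq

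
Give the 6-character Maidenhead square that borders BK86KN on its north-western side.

BK86jo

Longitude subsquare k = 10; −1 → 9 = j.
Latitude subsquare n = 13; +1 → 14 = o.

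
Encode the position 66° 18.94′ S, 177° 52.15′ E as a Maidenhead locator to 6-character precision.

Add 180° to longitude and 90° to latitude: 357.8692, 23.6843.
Field: 357.8692/20 → 17 → R, 23.6843/10 → 2 → C; chars RC.
Square: 17.8692/2 → 8, 3.6843/1 → 3; chars 83.
Subsquare: 1.8692/0.0833333 → 22 → w, 0.6843/0.0416667 → 16 → q; chars wq.

RC83wq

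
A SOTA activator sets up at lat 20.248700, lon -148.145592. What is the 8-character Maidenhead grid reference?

BL50wf29

Add 180° to longitude and 90° to latitude: 31.85441, 110.24870.
Field (20°×10°, letters A–R): 31.85441/20 → 1 → B, 110.24870/10 → 11 → L; chars BL.
Square (2°×1°, digits 0–9): 11.85441/2 → 5, 0.24870/1 → 0; chars 50.
Subsquare (5′×2.5′, letters a–x): 1.85441/0.0833333 → 22 → w, 0.24870/0.0416667 → 5 → f; chars wf.
Extended square (30″×15″, digits 0–9): 0.02107/0.00833333 → 2, 0.04037/0.00416667 → 9; chars 29.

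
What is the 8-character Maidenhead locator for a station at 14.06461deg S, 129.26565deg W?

Add 180° to longitude and 90° to latitude: 50.73435, 75.93539.
Field (20°×10°, letters A–R): lon ⌊50.73435/20⌋ = 2 → C; lat ⌊75.93539/10⌋ = 7 → H.
Square (2°×1°, digits 0–9): lon ⌊10.73435/2⌋ = 5; lat ⌊5.93539/1⌋ = 5.
Subsquare (5′×2.5′, letters a–x): lon ⌊0.73435/0.0833333⌋ = 8 → i; lat ⌊0.93539/0.0416667⌋ = 22 → w.
Extended square (30″×15″, digits 0–9): lon ⌊0.06768/0.00833333⌋ = 8; lat ⌊0.01872/0.00416667⌋ = 4.

CH55iw84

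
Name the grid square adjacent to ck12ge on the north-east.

CK12hf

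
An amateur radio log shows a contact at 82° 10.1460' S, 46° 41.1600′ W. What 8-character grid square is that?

Shift to the Maidenhead origin (180°W, 90°S): lon 133.31400, lat 7.83090.
Field: 133.31400/20 → 6 → G, 7.83090/10 → 0 → A; chars GA.
Square: 13.31400/2 → 6, 7.83090/1 → 7; chars 67.
Subsquare: 1.31400/0.0833333 → 15 → p, 0.83090/0.0416667 → 19 → t; chars pt.
Extended square: 0.06400/0.00833333 → 7, 0.03923/0.00416667 → 9; chars 79.

GA67pt79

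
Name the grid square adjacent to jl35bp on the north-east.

Longitude subsquare b = 1; +1 → 2 = c.
Latitude subsquare p = 15; +1 → 16 = q.

JL35cq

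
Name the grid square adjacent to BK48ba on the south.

BK47bx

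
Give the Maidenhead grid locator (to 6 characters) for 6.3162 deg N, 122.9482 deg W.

Add 180° to longitude and 90° to latitude: 57.0518, 96.3162.
Field: 57.0518/20 → 2 → C, 96.3162/10 → 9 → J; chars CJ.
Square: 17.0518/2 → 8, 6.3162/1 → 6; chars 86.
Subsquare: 1.0518/0.0833333 → 12 → m, 0.3162/0.0416667 → 7 → h; chars mh.

CJ86mh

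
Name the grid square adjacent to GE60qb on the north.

GE60qc

Latitude subsquare b = 1; +1 → 2 = c.
The longitude characters are unchanged.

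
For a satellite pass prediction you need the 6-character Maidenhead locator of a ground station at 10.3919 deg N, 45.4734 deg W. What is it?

GK70gj

Add 180° to longitude and 90° to latitude: 134.5266, 100.3919.
Field: 134.5266/20 → 6 → G, 100.3919/10 → 10 → K; chars GK.
Square: 14.5266/2 → 7, 0.3919/1 → 0; chars 70.
Subsquare: 0.5266/0.0833333 → 6 → g, 0.3919/0.0416667 → 9 → j; chars gj.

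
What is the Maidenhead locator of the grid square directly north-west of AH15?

Longitude square 1; −1 → 0.
Latitude square 5; +1 → 6.

AH06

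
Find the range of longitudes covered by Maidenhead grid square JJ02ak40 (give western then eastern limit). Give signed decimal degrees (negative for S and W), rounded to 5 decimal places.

Field J=9, J=9: +9·20° lon, +9·10° lat → SW at lon 0°, lat 0°.
Square 0, 2: +0·2° lon, +2·1° lat → SW at lon 0°, lat 2°.
Subsquare a=0, k=10: +0·0.0833333° lon, +10·0.0416667° lat → SW at lon 0°, lat 2.41667°.
Extended square 4, 0: +4·0.00833333° lon, +0·0.00416667° lat → SW at lon 0.0333333°, lat 2.41667°.
Cell spans 0.00833333° lon × 0.00416667° lat.
west 0.03333, east 0.04167.

0.03333, 0.04167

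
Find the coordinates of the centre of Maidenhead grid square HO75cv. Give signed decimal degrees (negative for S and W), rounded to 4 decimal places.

55.8958, -25.7917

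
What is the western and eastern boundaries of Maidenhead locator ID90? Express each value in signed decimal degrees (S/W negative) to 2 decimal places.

-2.00, 0.00

Field I=8, D=3: +8·20° lon, +3·10° lat → SW at lon -20°, lat -60°.
Square 9, 0: +9·2° lon, +0·1° lat → SW at lon -2°, lat -60°.
Cell spans 2° lon × 1° lat.
west -2.00, east 0.00.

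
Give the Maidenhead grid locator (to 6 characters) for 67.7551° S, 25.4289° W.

HC72gf

Shift to the Maidenhead origin (180°W, 90°S): lon 154.5711, lat 22.2449.
Field: 154.5711/20 → 7 → H, 22.2449/10 → 2 → C; chars HC.
Square: 14.5711/2 → 7, 2.2449/1 → 2; chars 72.
Subsquare: 0.5711/0.0833333 → 6 → g, 0.2449/0.0416667 → 5 → f; chars gf.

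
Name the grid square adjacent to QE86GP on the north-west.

QE86fq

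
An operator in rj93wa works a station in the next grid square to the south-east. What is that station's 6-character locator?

RJ92xx

Longitude subsquare w = 22; +1 → 23 = x.
Latitude subsquare a = 0; −1 → -1, wraps to 23 = x, carry into square.
Latitude square 3; −1 → 2.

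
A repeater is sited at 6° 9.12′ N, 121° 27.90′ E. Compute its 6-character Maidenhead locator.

Add 180° to longitude and 90° to latitude: 301.4650, 96.1520.
Field (20°×10°, letters A–R): lon ⌊301.4650/20⌋ = 15 → P; lat ⌊96.1520/10⌋ = 9 → J.
Square (2°×1°, digits 0–9): lon ⌊1.4650/2⌋ = 0; lat ⌊6.1520/1⌋ = 6.
Subsquare (5′×2.5′, letters a–x): lon ⌊1.4650/0.0833333⌋ = 17 → r; lat ⌊0.1520/0.0416667⌋ = 3 → d.

PJ06rd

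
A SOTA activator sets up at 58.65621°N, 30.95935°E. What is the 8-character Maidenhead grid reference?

Add 180° to longitude and 90° to latitude: 210.95935, 148.65621.
Field: lon ⌊210.95935/20⌋ = 10 → K; lat ⌊148.65621/10⌋ = 14 → O.
Square: lon ⌊10.95935/2⌋ = 5; lat ⌊8.65621/1⌋ = 8.
Subsquare: lon ⌊0.95935/0.0833333⌋ = 11 → l; lat ⌊0.65621/0.0416667⌋ = 15 → p.
Extended square: lon ⌊0.04268/0.00833333⌋ = 5; lat ⌊0.03121/0.00416667⌋ = 7.

KO58lp57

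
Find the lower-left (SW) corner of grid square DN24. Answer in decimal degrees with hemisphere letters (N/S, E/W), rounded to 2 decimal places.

Field D=3, N=13: +3·20° lon, +13·10° lat → SW at lon -120°, lat 40°.
Square 2, 4: +2·2° lon, +4·1° lat → SW at lon -116°, lat 44°.
latitude 44.00° N, longitude 116.00° W.

44.00° N, 116.00° W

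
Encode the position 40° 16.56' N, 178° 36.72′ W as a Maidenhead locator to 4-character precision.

Offset from 180°W / 90°S: lon 1.39°, lat 130.28°.
Field: lon ⌊1.39/20⌋ = 0 → A; lat ⌊130.28/10⌋ = 13 → N.
Square: lon ⌊1.39/2⌋ = 0; lat ⌊0.28/1⌋ = 0.

AN00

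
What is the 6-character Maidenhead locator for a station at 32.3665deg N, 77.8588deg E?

MM82wi

Shift to the Maidenhead origin (180°W, 90°S): lon 257.8588, lat 122.3665.
Field: lon ⌊257.8588/20⌋ = 12 → M; lat ⌊122.3665/10⌋ = 12 → M.
Square: lon ⌊17.8588/2⌋ = 8; lat ⌊2.3665/1⌋ = 2.
Subsquare: lon ⌊1.8588/0.0833333⌋ = 22 → w; lat ⌊0.3665/0.0416667⌋ = 8 → i.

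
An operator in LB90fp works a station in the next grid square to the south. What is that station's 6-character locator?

LB90fo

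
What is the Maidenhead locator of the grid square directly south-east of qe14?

QE23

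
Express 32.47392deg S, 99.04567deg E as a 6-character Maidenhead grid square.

Add 180° to longitude and 90° to latitude: 279.0457, 57.5261.
Field: lon ⌊279.0457/20⌋ = 13 → N; lat ⌊57.5261/10⌋ = 5 → F.
Square: lon ⌊19.0457/2⌋ = 9; lat ⌊7.5261/1⌋ = 7.
Subsquare: lon ⌊1.0457/0.0833333⌋ = 12 → m; lat ⌊0.5261/0.0416667⌋ = 12 → m.

NF97mm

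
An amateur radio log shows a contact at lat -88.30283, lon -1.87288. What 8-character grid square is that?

IA91bq57

Shift to the Maidenhead origin (180°W, 90°S): lon 178.12712, lat 1.69717.
Field: 178.12712/20 → 8 → I, 1.69717/10 → 0 → A; chars IA.
Square: 18.12712/2 → 9, 1.69717/1 → 1; chars 91.
Subsquare: 0.12712/0.0833333 → 1 → b, 0.69717/0.0416667 → 16 → q; chars bq.
Extended square: 0.04379/0.00833333 → 5, 0.03050/0.00416667 → 7; chars 57.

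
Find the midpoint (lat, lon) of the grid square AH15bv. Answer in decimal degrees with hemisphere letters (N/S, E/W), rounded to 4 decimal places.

Field A=0, H=7: +0·20° lon, +7·10° lat → SW at lon -180°, lat -20°.
Square 1, 5: +1·2° lon, +5·1° lat → SW at lon -178°, lat -15°.
Subsquare b=1, v=21: +1·0.0833333° lon, +21·0.0416667° lat → SW at lon -177.917°, lat -14.125°.
Cell spans 0.0833333° lon × 0.0416667° lat. Centre is SW corner plus half of each.
latitude 14.1042° S, longitude 177.8750° W.

14.1042° S, 177.8750° W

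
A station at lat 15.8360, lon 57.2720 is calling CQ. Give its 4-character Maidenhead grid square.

LK85

Offset from 180°W / 90°S: lon 237.27°, lat 105.84°.
Field: 237.27/20 → 11 → L, 105.84/10 → 10 → K; chars LK.
Square: 17.27/2 → 8, 5.84/1 → 5; chars 85.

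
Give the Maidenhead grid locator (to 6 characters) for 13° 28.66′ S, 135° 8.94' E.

PH76nm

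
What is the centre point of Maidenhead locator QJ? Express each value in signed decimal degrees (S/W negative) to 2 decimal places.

5.00, 150.00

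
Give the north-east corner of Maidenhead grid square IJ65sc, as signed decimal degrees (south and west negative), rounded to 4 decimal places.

5.1250, -6.4167

Field I=8, J=9: +8·20° lon, +9·10° lat → SW at lon -20°, lat 0°.
Square 6, 5: +6·2° lon, +5·1° lat → SW at lon -8°, lat 5°.
Subsquare s=18, c=2: +18·0.0833333° lon, +2·0.0416667° lat → SW at lon -6.5°, lat 5.08333°.
Cell spans 0.0833333° lon × 0.0416667° lat. NE corner is SW corner plus one full cell.
latitude 5.1250, longitude -6.4167.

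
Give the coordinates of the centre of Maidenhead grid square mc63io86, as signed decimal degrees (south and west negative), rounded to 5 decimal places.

Field M=12, C=2: +12·20° lon, +2·10° lat → SW at lon 60°, lat -70°.
Square 6, 3: +6·2° lon, +3·1° lat → SW at lon 72°, lat -67°.
Subsquare i=8, o=14: +8·0.0833333° lon, +14·0.0416667° lat → SW at lon 72.6667°, lat -66.4167°.
Extended square 8, 6: +8·0.00833333° lon, +6·0.00416667° lat → SW at lon 72.7333°, lat -66.3917°.
Cell spans 0.00833333° lon × 0.00416667° lat. Centre is SW corner plus half of each.
latitude -66.38958, longitude 72.73750.

-66.38958, 72.73750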